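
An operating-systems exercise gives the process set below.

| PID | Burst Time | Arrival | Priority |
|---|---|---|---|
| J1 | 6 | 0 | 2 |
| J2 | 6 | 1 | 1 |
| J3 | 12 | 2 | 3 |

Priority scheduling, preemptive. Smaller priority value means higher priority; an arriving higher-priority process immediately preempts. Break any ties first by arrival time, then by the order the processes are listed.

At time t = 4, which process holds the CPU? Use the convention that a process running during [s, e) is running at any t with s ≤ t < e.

J2

Gantt: | J1 0-1 | J2 1-7 | J1 7-12 | J3 12-24 |
Completion: J1=12  J2=7  J3=24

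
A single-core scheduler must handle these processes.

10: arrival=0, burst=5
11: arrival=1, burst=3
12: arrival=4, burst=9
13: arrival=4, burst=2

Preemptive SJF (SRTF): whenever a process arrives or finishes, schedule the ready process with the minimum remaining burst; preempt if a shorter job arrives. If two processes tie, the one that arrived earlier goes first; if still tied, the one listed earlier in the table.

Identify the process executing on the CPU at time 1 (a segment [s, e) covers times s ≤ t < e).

11

Schedule: | 10 0-1 | 11 1-4 | 13 4-6 | 10 6-10 | 12 10-19 |
Completion: 10=10  11=4  12=19  13=6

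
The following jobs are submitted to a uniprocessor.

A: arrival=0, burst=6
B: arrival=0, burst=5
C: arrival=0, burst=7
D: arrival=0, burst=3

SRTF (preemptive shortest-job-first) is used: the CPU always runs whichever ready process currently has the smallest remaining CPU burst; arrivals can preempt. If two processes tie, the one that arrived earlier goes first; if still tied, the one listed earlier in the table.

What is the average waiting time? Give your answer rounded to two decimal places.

Gantt: | D 0-3 | B 3-8 | A 8-14 | C 14-21 |
Completion: A=14  B=8  C=21  D=3
Turnaround (C−A): A=14  B=8  C=21  D=3
Waiting times: A=8, B=3, C=14, D=0
Average waiting = (8+3+14+0) / 4 = 25/4 = 6.25

6.25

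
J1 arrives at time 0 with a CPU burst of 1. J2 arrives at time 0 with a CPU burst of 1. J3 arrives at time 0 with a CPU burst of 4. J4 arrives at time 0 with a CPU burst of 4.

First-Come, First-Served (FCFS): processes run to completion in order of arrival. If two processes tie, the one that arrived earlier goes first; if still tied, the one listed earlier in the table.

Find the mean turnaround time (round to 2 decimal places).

4.75

Schedule: | J1 0-1 | J2 1-2 | J3 2-6 | J4 6-10 |
Completion: J1=1  J2=2  J3=6  J4=10
Turnaround (C−A): J1=1  J2=2  J3=6  J4=10
Turnaround times: J1=1, J2=2, J3=6, J4=10
Average turnaround = (1+2+6+10) / 4 = 19/4 = 4.75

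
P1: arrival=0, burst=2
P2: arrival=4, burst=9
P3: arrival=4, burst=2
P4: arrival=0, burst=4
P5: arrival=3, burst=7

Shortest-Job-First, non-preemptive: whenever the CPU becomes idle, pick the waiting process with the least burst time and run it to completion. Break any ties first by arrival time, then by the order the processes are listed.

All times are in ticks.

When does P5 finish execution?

Gantt: | P1 0-2 | P4 2-6 | P3 6-8 | P5 8-15 | P2 15-24 |
Completion: P1=2  P2=24  P3=8  P4=6  P5=15
Turnaround (C−A): P1=2  P2=20  P3=4  P4=6  P5=12

15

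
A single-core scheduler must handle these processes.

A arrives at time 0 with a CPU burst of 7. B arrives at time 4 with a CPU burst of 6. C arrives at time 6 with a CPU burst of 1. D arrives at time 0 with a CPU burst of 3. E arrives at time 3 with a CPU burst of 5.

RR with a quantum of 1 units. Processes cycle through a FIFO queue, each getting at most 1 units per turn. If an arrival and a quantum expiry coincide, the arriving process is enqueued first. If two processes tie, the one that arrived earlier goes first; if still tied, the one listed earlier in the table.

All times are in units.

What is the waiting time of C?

Gantt: | A 0-1 | D 1-2 | A 2-3 | D 3-4 | E 4-5 | A 5-6 | B 6-7 | D 7-8 | E 8-9 | C 9-10 | A 10-11 | B 11-12 | E 12-13 | A 13-14 | B 14-15 | E 15-16 | A 16-17 | B 17-18 | E 18-19 | A 19-20 | B 20-22 |
Completion: A=20  B=22  C=10  D=8  E=19
Turnaround (C−A): A=20  B=18  C=4  D=8  E=16
Waiting(C) = turnaround − burst = 4 − 1 = 3

3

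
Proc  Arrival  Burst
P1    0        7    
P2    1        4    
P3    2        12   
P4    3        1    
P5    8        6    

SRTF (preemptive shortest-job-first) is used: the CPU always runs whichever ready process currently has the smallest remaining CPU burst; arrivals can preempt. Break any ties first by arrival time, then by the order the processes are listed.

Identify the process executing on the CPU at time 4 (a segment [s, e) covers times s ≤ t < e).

Schedule: | P1 0-1 | P2 1-3 | P4 3-4 | P2 4-6 | P1 6-12 | P5 12-18 | P3 18-30 |
Completion: P1=12  P2=6  P3=30  P4=4  P5=18
Turnaround (C−A): P1=12  P2=5  P3=28  P4=1  P5=10

P2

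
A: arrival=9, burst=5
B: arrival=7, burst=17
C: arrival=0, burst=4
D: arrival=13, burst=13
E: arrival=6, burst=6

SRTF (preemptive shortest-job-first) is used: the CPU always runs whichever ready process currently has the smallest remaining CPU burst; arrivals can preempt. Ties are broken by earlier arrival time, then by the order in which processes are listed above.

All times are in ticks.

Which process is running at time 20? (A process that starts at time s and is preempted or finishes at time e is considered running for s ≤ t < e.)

D

Timeline: | C 0-4 | idle 4-6 | E 6-12 | A 12-17 | D 17-30 | B 30-47 |
Completion: A=17  B=47  C=4  D=30  E=12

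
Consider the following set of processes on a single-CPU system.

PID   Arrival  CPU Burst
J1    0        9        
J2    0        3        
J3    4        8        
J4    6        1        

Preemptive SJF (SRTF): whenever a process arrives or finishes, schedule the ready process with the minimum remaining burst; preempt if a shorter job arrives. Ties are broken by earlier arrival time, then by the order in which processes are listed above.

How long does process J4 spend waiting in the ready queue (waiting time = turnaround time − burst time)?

0

Timeline: | J2 0-3 | J1 3-6 | J4 6-7 | J1 7-13 | J3 13-21 |
Completion: J1=13  J2=3  J3=21  J4=7
Turnaround (C−A): J1=13  J2=3  J3=17  J4=1
Waiting(J4) = turnaround − burst = 1 − 1 = 0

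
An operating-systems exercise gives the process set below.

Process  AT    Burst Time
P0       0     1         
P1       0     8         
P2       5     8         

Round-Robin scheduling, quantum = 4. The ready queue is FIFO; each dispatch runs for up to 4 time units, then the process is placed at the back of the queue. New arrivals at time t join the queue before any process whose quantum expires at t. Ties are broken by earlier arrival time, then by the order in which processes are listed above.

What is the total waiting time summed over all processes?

9

Timeline: | P0 0-1 | P1 1-5 | P2 5-9 | P1 9-13 | P2 13-17 |
Completion: P0=1  P1=13  P2=17
Turnaround (C−A): P0=1  P1=13  P2=12
Waiting = turnaround − burst: P0=0, P1=5, P2=4
Total waiting = 0 + 5 + 4 = 9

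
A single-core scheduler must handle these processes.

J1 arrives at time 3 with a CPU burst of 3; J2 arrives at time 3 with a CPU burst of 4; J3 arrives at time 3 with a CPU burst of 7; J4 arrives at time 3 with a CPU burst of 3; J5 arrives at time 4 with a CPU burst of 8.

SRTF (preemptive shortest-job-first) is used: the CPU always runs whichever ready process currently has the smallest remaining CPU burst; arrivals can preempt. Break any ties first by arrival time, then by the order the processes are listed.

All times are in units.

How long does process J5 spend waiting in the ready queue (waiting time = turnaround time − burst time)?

16

Schedule: | idle 0-3 | J1 3-6 | J4 6-9 | J2 9-13 | J3 13-20 | J5 20-28 |
Completion: J1=6  J2=13  J3=20  J4=9  J5=28
Turnaround (C−A): J1=3  J2=10  J3=17  J4=6  J5=24
Waiting(J5) = turnaround − burst = 24 − 8 = 16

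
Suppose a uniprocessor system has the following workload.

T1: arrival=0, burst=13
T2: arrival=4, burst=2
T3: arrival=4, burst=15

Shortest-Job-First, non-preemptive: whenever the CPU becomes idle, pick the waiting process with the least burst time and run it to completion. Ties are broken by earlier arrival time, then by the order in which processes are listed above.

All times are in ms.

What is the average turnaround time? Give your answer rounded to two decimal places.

Gantt: | T1 0-13 | T2 13-15 | T3 15-30 |
Completion: T1=13  T2=15  T3=30
Turnaround (C−A): T1=13  T2=11  T3=26
Turnaround times: T1=13, T2=11, T3=26
Average turnaround = (13+11+26) / 3 = 50/3 = 16.67

16.67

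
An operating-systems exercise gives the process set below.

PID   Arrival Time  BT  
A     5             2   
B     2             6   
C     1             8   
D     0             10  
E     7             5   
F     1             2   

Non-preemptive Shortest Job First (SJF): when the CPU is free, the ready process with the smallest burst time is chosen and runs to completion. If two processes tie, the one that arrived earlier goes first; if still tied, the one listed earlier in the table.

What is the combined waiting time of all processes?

64

Schedule: | D 0-10 | F 10-12 | A 12-14 | E 14-19 | B 19-25 | C 25-33 |
Completion: A=14  B=25  C=33  D=10  E=19  F=12
Turnaround (C−A): A=9  B=23  C=32  D=10  E=12  F=11
Waiting = turnaround − burst: A=7, B=17, C=24, D=0, E=7, F=9
Total waiting = 7 + 17 + 24 + 0 + 7 + 9 = 64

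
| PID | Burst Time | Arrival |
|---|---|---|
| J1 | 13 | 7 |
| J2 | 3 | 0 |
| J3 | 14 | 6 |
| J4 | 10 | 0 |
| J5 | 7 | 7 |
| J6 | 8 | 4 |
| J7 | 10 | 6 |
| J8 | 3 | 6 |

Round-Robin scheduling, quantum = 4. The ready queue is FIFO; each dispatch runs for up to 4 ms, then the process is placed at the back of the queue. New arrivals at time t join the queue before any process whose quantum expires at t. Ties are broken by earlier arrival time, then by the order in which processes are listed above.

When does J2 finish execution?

Gantt: | J2 0-3 | J4 3-7 | J6 7-11 | J3 11-15 | J7 15-19 | J8 19-22 | J1 22-26 | J5 26-30 | J4 30-34 | J6 34-38 | J3 38-42 | J7 42-46 | J1 46-50 | J5 50-53 | J4 53-55 | J3 55-59 | J7 59-61 | J1 61-65 | J3 65-67 | J1 67-68 |
Completion: J1=68  J2=3  J3=67  J4=55  J5=53  J6=38  J7=61  J8=22
Turnaround (C−A): J1=61  J2=3  J3=61  J4=55  J5=46  J6=34  J7=55  J8=16

3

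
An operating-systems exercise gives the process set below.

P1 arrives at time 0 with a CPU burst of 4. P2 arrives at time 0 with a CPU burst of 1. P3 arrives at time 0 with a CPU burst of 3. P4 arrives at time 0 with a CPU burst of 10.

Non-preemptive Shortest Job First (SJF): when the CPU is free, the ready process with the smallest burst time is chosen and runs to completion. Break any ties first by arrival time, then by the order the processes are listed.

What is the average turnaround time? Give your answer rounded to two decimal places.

7.75

Schedule: | P2 0-1 | P3 1-4 | P1 4-8 | P4 8-18 |
Completion: P1=8  P2=1  P3=4  P4=18
Turnaround times: P1=8, P2=1, P3=4, P4=18
Average turnaround = (8+1+4+18) / 4 = 31/4 = 7.75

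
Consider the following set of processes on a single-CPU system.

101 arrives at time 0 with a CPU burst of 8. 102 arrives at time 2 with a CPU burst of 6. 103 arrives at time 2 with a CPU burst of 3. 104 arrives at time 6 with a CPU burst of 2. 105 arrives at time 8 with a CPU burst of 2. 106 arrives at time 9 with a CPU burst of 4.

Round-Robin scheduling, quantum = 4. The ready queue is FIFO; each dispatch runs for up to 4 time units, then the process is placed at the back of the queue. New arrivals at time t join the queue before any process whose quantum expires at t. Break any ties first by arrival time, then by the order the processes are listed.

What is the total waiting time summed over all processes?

56

Schedule: | 101 0-4 | 102 4-8 | 103 8-11 | 101 11-15 | 104 15-17 | 105 17-19 | 102 19-21 | 106 21-25 |
Completion: 101=15  102=21  103=11  104=17  105=19  106=25
Waiting = turnaround − burst: 101=7, 102=13, 103=6, 104=9, 105=9, 106=12
Total waiting = 7 + 13 + 6 + 9 + 9 + 12 = 56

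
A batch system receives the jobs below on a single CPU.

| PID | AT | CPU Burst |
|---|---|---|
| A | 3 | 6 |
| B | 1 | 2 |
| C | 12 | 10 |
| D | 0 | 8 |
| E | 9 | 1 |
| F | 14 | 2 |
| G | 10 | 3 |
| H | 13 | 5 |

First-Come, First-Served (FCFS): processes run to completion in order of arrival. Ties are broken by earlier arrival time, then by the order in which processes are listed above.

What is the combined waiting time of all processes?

74

Gantt: | D 0-8 | B 8-10 | A 10-16 | E 16-17 | G 17-20 | C 20-30 | H 30-35 | F 35-37 |
Completion: A=16  B=10  C=30  D=8  E=17  F=37  G=20  H=35
Turnaround (C−A): A=13  B=9  C=18  D=8  E=8  F=23  G=10  H=22
Waiting = turnaround − burst: A=7, B=7, C=8, D=0, E=7, F=21, G=7, H=17
Total waiting = 7 + 7 + 8 + 0 + 7 + 21 + 7 + 17 = 74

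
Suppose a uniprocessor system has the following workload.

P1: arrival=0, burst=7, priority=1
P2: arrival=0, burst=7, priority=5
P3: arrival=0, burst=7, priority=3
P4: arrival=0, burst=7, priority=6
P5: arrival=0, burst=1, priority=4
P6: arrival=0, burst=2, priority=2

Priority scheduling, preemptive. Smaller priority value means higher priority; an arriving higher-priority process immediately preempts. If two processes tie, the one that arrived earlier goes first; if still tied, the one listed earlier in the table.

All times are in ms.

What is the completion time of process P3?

Gantt: | P1 0-7 | P6 7-9 | P3 9-16 | P5 16-17 | P2 17-24 | P4 24-31 |
Completion: P1=7  P2=24  P3=16  P4=31  P5=17  P6=9

16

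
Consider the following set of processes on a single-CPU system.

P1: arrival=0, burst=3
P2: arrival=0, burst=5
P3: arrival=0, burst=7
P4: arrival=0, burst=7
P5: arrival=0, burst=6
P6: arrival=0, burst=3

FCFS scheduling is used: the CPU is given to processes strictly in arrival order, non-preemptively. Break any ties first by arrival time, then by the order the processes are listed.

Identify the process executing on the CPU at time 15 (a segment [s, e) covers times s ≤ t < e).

Schedule: | P1 0-3 | P2 3-8 | P3 8-15 | P4 15-22 | P5 22-28 | P6 28-31 |
Completion: P1=3  P2=8  P3=15  P4=22  P5=28  P6=31

P4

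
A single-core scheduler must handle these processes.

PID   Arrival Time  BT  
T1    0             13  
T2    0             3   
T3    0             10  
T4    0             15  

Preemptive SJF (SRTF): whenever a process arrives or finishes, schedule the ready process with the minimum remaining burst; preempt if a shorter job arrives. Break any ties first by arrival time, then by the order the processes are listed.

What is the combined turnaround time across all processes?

83

Gantt: | T2 0-3 | T3 3-13 | T1 13-26 | T4 26-41 |
Completion: T1=26  T2=3  T3=13  T4=41
Turnaround = completion − arrival: T1=26, T2=3, T3=13, T4=41
Total turnaround = 26 + 3 + 13 + 41 = 83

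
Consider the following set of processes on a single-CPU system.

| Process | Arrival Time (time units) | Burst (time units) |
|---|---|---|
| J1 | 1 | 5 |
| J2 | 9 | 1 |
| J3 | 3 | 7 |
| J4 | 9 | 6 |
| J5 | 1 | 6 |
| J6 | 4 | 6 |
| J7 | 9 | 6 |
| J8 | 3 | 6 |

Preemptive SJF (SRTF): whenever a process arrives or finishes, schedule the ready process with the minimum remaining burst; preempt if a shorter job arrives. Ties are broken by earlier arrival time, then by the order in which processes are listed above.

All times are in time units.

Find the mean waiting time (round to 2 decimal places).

Gantt: | idle 0-1 | J1 1-6 | J5 6-9 | J2 9-10 | J5 10-13 | J8 13-19 | J6 19-25 | J4 25-31 | J7 31-37 | J3 37-44 |
Completion: J1=6  J2=10  J3=44  J4=31  J5=13  J6=25  J7=37  J8=19
Waiting times: J1=0, J2=0, J3=34, J4=16, J5=6, J6=15, J7=22, J8=10
Average waiting = (0+0+34+16+6+15+22+10) / 8 = 103/8 = 12.88

12.88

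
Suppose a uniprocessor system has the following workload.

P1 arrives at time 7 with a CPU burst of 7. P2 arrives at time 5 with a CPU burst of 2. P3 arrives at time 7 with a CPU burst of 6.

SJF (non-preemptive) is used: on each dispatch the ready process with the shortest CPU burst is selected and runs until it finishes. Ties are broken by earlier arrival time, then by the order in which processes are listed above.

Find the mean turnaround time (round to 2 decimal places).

Timeline: | idle 0-5 | P2 5-7 | P3 7-13 | P1 13-20 |
Completion: P1=20  P2=7  P3=13
Turnaround times: P1=13, P2=2, P3=6
Average turnaround = (13+2+6) / 3 = 21/3 = 7.00

7.00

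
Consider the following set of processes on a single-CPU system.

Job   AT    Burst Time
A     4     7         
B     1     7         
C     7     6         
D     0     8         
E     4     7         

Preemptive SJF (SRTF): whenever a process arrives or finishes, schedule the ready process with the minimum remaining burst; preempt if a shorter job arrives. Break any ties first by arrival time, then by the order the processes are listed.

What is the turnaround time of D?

Timeline: | D 0-8 | C 8-14 | B 14-21 | A 21-28 | E 28-35 |
Completion: A=28  B=21  C=14  D=8  E=35
Turnaround(D) = completion − arrival = 8 − 0 = 8

8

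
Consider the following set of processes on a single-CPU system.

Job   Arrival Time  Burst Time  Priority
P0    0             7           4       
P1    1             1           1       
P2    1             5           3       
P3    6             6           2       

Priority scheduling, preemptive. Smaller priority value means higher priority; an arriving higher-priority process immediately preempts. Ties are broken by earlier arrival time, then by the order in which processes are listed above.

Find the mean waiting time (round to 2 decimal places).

4.75

Timeline: | P0 0-1 | P1 1-2 | P2 2-6 | P3 6-12 | P2 12-13 | P0 13-19 |
Completion: P0=19  P1=2  P2=13  P3=12
Turnaround (C−A): P0=19  P1=1  P2=12  P3=6
Waiting times: P0=12, P1=0, P2=7, P3=0
Average waiting = (12+0+7+0) / 4 = 19/4 = 4.75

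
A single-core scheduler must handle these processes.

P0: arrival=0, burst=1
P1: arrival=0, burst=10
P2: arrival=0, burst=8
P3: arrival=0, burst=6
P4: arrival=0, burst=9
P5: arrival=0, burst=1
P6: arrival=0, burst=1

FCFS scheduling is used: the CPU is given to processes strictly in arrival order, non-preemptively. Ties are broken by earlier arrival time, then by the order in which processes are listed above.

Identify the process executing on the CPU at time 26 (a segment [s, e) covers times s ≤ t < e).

Schedule: | P0 0-1 | P1 1-11 | P2 11-19 | P3 19-25 | P4 25-34 | P5 34-35 | P6 35-36 |
Completion: P0=1  P1=11  P2=19  P3=25  P4=34  P5=35  P6=36

P4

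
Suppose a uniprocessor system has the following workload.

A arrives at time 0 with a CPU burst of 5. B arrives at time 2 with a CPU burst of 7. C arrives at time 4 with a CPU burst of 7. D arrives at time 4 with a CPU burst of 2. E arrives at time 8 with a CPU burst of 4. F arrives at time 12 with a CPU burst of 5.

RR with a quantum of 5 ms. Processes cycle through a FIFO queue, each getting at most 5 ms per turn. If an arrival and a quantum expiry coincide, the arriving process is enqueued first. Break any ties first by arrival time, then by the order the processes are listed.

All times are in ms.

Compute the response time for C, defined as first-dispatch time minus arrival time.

Gantt: | A 0-5 | B 5-10 | C 10-15 | D 15-17 | E 17-21 | B 21-23 | F 23-28 | C 28-30 |
Completion: A=5  B=23  C=30  D=17  E=21  F=28
Response(C) = first start − arrival = 10 − 4 = 6

6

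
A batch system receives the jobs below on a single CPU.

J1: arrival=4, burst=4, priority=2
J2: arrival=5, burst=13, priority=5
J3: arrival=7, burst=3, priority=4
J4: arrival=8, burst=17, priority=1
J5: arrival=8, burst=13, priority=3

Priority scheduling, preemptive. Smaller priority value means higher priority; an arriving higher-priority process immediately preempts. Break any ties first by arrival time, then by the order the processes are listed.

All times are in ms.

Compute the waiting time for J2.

36

Gantt: | idle 0-4 | J1 4-8 | J4 8-25 | J5 25-38 | J3 38-41 | J2 41-54 |
Completion: J1=8  J2=54  J3=41  J4=25  J5=38
Turnaround (C−A): J1=4  J2=49  J3=34  J4=17  J5=30
Waiting(J2) = turnaround − burst = 49 − 13 = 36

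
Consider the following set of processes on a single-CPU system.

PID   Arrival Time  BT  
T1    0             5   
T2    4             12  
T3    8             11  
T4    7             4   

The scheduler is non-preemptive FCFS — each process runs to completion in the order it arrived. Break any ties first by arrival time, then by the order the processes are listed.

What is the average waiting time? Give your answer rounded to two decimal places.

6.00

Schedule: | T1 0-5 | T2 5-17 | T4 17-21 | T3 21-32 |
Completion: T1=5  T2=17  T3=32  T4=21
Turnaround (C−A): T1=5  T2=13  T3=24  T4=14
Waiting times: T1=0, T2=1, T3=13, T4=10
Average waiting = (0+1+13+10) / 4 = 24/4 = 6.00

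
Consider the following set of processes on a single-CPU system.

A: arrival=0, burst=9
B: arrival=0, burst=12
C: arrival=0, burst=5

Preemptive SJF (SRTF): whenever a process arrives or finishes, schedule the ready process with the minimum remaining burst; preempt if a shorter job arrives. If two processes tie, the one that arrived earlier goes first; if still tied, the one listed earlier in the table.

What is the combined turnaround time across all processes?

45

Timeline: | C 0-5 | A 5-14 | B 14-26 |
Completion: A=14  B=26  C=5
Turnaround (C−A): A=14  B=26  C=5
Turnaround = completion − arrival: A=14, B=26, C=5
Total turnaround = 14 + 26 + 5 = 45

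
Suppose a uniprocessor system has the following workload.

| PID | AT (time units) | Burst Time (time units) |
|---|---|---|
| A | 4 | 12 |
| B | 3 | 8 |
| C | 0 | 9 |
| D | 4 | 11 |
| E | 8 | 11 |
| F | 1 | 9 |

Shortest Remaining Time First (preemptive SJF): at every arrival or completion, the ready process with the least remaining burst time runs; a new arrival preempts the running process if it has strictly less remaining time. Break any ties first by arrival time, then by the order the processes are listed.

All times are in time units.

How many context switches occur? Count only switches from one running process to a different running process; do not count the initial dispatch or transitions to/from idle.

Schedule: | C 0-9 | B 9-17 | F 17-26 | D 26-37 | E 37-48 | A 48-60 |
Completion: A=60  B=17  C=9  D=37  E=48  F=26

5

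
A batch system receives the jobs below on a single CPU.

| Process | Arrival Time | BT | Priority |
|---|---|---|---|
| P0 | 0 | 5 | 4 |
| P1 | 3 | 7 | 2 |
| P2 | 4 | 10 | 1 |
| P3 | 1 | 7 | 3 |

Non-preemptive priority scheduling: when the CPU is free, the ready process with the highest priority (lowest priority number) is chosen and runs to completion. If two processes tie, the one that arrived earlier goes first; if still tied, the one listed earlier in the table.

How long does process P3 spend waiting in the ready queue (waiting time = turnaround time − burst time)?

21

Schedule: | P0 0-5 | P2 5-15 | P1 15-22 | P3 22-29 |
Completion: P0=5  P1=22  P2=15  P3=29
Turnaround (C−A): P0=5  P1=19  P2=11  P3=28
Waiting(P3) = turnaround − burst = 28 − 7 = 21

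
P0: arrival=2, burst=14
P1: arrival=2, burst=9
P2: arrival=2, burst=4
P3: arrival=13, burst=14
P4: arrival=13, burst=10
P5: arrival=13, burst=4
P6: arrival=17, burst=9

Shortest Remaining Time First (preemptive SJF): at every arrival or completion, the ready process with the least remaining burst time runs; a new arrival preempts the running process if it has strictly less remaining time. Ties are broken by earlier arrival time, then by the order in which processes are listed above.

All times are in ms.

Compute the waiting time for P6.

2

Schedule: | idle 0-2 | P2 2-6 | P1 6-15 | P5 15-19 | P6 19-28 | P4 28-38 | P0 38-52 | P3 52-66 |
Completion: P0=52  P1=15  P2=6  P3=66  P4=38  P5=19  P6=28
Waiting(P6) = turnaround − burst = 11 − 9 = 2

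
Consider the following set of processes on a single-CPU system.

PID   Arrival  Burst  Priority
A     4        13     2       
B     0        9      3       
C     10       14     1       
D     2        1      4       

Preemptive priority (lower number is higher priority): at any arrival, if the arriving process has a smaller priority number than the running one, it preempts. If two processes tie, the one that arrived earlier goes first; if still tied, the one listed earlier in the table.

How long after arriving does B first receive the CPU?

0

Schedule: | B 0-4 | A 4-10 | C 10-24 | A 24-31 | B 31-36 | D 36-37 |
Completion: A=31  B=36  C=24  D=37
Response(B) = first start − arrival = 0 − 0 = 0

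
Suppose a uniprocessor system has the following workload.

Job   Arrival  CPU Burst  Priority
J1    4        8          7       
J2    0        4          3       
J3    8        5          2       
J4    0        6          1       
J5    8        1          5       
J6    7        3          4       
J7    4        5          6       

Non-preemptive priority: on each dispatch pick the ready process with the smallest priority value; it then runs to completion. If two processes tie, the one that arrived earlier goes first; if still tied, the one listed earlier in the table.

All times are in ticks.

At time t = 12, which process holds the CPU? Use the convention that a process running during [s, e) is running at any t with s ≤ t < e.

Timeline: | J4 0-6 | J2 6-10 | J3 10-15 | J6 15-18 | J5 18-19 | J7 19-24 | J1 24-32 |
Completion: J1=32  J2=10  J3=15  J4=6  J5=19  J6=18  J7=24

J3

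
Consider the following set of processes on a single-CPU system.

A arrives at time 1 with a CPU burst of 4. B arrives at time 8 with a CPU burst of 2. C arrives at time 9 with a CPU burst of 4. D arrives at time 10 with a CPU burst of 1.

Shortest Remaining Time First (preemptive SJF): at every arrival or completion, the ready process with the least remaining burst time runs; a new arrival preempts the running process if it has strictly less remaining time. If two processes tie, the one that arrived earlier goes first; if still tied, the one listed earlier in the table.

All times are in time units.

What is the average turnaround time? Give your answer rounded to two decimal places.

Schedule: | idle 0-1 | A 1-5 | idle 5-8 | B 8-10 | D 10-11 | C 11-15 |
Completion: A=5  B=10  C=15  D=11
Turnaround (C−A): A=4  B=2  C=6  D=1
Turnaround times: A=4, B=2, C=6, D=1
Average turnaround = (4+2+6+1) / 4 = 13/4 = 3.25

3.25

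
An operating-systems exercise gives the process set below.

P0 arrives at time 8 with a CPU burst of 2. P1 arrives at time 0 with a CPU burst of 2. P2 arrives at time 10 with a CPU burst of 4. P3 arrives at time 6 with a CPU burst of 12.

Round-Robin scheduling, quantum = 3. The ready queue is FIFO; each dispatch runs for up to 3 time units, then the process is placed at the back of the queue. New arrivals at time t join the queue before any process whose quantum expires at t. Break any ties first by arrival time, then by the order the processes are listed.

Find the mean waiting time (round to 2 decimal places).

Gantt: | P1 0-2 | idle 2-6 | P3 6-9 | P0 9-11 | P3 11-14 | P2 14-17 | P3 17-20 | P2 20-21 | P3 21-24 |
Completion: P0=11  P1=2  P2=21  P3=24
Turnaround (C−A): P0=3  P1=2  P2=11  P3=18
Waiting times: P0=1, P1=0, P2=7, P3=6
Average waiting = (1+0+7+6) / 4 = 14/4 = 3.50

3.50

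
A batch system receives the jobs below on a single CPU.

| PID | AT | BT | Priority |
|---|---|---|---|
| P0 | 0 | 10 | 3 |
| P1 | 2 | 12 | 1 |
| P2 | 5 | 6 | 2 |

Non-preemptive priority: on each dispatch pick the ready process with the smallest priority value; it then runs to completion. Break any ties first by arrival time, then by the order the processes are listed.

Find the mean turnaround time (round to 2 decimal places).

Gantt: | P0 0-10 | P1 10-22 | P2 22-28 |
Completion: P0=10  P1=22  P2=28
Turnaround times: P0=10, P1=20, P2=23
Average turnaround = (10+20+23) / 3 = 53/3 = 17.67

17.67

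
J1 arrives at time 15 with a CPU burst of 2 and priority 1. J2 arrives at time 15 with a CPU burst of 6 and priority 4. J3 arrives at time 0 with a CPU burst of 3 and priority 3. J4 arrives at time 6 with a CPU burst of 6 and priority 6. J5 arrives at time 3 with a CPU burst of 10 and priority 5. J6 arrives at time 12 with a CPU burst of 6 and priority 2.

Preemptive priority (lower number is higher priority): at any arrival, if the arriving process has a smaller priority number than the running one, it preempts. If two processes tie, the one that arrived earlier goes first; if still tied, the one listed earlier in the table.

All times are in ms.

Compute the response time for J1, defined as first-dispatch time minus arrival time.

0

Gantt: | J3 0-3 | J5 3-12 | J6 12-15 | J1 15-17 | J6 17-20 | J2 20-26 | J5 26-27 | J4 27-33 |
Completion: J1=17  J2=26  J3=3  J4=33  J5=27  J6=20
Turnaround (C−A): J1=2  J2=11  J3=3  J4=27  J5=24  J6=8
Response(J1) = first start − arrival = 15 − 15 = 0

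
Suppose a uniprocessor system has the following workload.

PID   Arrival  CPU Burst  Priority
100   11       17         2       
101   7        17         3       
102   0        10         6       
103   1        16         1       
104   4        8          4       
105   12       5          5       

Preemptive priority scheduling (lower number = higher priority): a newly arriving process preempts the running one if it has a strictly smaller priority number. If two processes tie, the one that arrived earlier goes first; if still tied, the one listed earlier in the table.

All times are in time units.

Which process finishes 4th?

104

Schedule: | 102 0-1 | 103 1-17 | 100 17-34 | 101 34-51 | 104 51-59 | 105 59-64 | 102 64-73 |
Completion: 100=34  101=51  102=73  103=17  104=59  105=64
Turnaround (C−A): 100=23  101=44  102=73  103=16  104=55  105=52
Finish order: 103 → 100 → 101 → 104 → 105 → 102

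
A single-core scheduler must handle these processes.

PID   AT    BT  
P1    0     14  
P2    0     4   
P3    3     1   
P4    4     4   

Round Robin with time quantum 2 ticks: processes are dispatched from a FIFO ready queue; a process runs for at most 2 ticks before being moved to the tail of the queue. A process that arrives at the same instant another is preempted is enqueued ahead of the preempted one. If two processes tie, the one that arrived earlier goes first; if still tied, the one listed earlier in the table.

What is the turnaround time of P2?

Gantt: | P1 0-2 | P2 2-4 | P1 4-6 | P3 6-7 | P4 7-9 | P2 9-11 | P1 11-13 | P4 13-15 | P1 15-23 |
Completion: P1=23  P2=11  P3=7  P4=15
Turnaround (C−A): P1=23  P2=11  P3=4  P4=11
Turnaround(P2) = completion − arrival = 11 − 0 = 11

11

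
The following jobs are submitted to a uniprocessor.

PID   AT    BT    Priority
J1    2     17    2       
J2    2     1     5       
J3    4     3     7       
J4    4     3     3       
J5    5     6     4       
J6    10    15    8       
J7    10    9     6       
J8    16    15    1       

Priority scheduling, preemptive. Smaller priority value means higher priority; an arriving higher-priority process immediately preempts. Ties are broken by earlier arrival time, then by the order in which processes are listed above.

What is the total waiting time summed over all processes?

247

Timeline: | idle 0-2 | J1 2-16 | J8 16-31 | J1 31-34 | J4 34-37 | J5 37-43 | J2 43-44 | J7 44-53 | J3 53-56 | J6 56-71 |
Completion: J1=34  J2=44  J3=56  J4=37  J5=43  J6=71  J7=53  J8=31
Waiting = turnaround − burst: J1=15, J2=41, J3=49, J4=30, J5=32, J6=46, J7=34, J8=0
Total waiting = 15 + 41 + 49 + 30 + 32 + 46 + 34 + 0 = 247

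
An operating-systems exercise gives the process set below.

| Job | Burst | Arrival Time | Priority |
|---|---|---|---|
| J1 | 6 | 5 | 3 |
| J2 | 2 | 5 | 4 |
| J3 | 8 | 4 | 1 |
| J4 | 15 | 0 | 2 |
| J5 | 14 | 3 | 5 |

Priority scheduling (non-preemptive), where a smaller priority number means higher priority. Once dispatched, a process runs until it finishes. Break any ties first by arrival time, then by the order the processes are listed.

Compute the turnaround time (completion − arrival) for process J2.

26

Schedule: | J4 0-15 | J3 15-23 | J1 23-29 | J2 29-31 | J5 31-45 |
Completion: J1=29  J2=31  J3=23  J4=15  J5=45
Turnaround (C−A): J1=24  J2=26  J3=19  J4=15  J5=42
Turnaround(J2) = completion − arrival = 31 − 5 = 26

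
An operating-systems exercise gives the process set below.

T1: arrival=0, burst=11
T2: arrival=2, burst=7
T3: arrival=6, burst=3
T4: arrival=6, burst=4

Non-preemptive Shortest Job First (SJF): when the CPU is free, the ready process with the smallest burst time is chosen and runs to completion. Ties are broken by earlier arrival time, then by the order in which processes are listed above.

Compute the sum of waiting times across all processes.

Timeline: | T1 0-11 | T3 11-14 | T4 14-18 | T2 18-25 |
Completion: T1=11  T2=25  T3=14  T4=18
Waiting = turnaround − burst: T1=0, T2=16, T3=5, T4=8
Total waiting = 0 + 16 + 5 + 8 = 29

29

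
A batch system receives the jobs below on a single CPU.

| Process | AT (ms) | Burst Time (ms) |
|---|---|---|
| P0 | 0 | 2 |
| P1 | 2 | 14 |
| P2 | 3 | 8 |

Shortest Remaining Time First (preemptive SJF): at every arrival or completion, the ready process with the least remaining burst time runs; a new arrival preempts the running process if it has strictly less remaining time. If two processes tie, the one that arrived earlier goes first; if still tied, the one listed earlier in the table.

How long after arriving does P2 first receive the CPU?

0

Schedule: | P0 0-2 | P1 2-3 | P2 3-11 | P1 11-24 |
Completion: P0=2  P1=24  P2=11
Response(P2) = first start − arrival = 3 − 3 = 0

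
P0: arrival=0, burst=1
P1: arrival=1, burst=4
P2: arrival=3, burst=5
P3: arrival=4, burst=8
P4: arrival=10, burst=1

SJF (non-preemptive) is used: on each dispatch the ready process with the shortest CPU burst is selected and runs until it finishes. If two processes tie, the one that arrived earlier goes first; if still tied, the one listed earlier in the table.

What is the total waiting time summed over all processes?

Gantt: | P0 0-1 | P1 1-5 | P2 5-10 | P4 10-11 | P3 11-19 |
Completion: P0=1  P1=5  P2=10  P3=19  P4=11
Turnaround (C−A): P0=1  P1=4  P2=7  P3=15  P4=1
Waiting = turnaround − burst: P0=0, P1=0, P2=2, P3=7, P4=0
Total waiting = 0 + 0 + 2 + 7 + 0 = 9

9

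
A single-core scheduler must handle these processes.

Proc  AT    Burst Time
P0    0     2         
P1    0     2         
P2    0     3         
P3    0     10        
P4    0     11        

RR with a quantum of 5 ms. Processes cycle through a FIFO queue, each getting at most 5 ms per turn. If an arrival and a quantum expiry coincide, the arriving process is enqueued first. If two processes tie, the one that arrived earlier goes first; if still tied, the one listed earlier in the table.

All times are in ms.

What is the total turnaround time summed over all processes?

63

Schedule: | P0 0-2 | P1 2-4 | P2 4-7 | P3 7-12 | P4 12-17 | P3 17-22 | P4 22-28 |
Completion: P0=2  P1=4  P2=7  P3=22  P4=28
Turnaround (C−A): P0=2  P1=4  P2=7  P3=22  P4=28
Turnaround = completion − arrival: P0=2, P1=4, P2=7, P3=22, P4=28
Total turnaround = 2 + 4 + 7 + 22 + 28 = 63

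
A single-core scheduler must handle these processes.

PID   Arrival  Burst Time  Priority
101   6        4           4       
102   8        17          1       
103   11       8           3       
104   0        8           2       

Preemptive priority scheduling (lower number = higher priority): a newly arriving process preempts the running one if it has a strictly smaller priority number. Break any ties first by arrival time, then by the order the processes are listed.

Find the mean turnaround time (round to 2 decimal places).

19.50

Timeline: | 104 0-8 | 102 8-25 | 103 25-33 | 101 33-37 |
Completion: 101=37  102=25  103=33  104=8
Turnaround (C−A): 101=31  102=17  103=22  104=8
Turnaround times: 101=31, 102=17, 103=22, 104=8
Average turnaround = (31+17+22+8) / 4 = 78/4 = 19.50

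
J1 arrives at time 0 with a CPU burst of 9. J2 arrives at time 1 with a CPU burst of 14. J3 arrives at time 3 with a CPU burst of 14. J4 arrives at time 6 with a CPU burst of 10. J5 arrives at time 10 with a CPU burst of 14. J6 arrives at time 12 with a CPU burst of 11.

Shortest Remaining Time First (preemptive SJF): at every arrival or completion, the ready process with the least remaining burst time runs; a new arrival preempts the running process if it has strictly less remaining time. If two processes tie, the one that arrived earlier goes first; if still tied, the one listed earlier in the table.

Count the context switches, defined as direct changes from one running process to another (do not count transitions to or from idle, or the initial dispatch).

5

Timeline: | J1 0-9 | J4 9-19 | J6 19-30 | J2 30-44 | J3 44-58 | J5 58-72 |
Completion: J1=9  J2=44  J3=58  J4=19  J5=72  J6=30
Turnaround (C−A): J1=9  J2=43  J3=55  J4=13  J5=62  J6=18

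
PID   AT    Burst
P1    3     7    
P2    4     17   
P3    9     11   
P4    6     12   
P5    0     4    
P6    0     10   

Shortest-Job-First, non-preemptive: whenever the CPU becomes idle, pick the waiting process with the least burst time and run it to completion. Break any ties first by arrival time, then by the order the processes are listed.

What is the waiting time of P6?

Gantt: | P5 0-4 | P1 4-11 | P6 11-21 | P3 21-32 | P4 32-44 | P2 44-61 |
Completion: P1=11  P2=61  P3=32  P4=44  P5=4  P6=21
Waiting(P6) = turnaround − burst = 21 − 10 = 11

11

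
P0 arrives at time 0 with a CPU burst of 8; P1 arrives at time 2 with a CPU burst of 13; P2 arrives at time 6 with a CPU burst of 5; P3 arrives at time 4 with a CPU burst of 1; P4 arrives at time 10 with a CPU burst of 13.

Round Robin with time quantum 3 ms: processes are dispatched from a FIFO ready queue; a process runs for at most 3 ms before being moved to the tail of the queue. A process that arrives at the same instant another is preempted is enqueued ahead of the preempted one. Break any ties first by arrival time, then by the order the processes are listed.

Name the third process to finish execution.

Schedule: | P0 0-3 | P1 3-6 | P0 6-9 | P3 9-10 | P2 10-13 | P1 13-16 | P0 16-18 | P4 18-21 | P2 21-23 | P1 23-26 | P4 26-29 | P1 29-32 | P4 32-35 | P1 35-36 | P4 36-40 |
Completion: P0=18  P1=36  P2=23  P3=10  P4=40
Finish order: P3 → P0 → P2 → P1 → P4

P2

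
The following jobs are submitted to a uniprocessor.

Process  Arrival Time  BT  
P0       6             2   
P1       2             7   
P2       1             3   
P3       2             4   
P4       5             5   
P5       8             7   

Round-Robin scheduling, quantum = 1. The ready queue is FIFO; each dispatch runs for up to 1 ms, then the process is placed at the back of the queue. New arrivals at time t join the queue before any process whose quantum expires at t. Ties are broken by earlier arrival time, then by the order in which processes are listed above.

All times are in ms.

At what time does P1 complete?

26

Gantt: | idle 0-1 | P2 1-2 | P1 2-3 | P3 3-4 | P2 4-5 | P1 5-6 | P3 6-7 | P4 7-8 | P2 8-9 | P0 9-10 | P1 10-11 | P3 11-12 | P5 12-13 | P4 13-14 | P0 14-15 | P1 15-16 | P3 16-17 | P5 17-18 | P4 18-19 | P1 19-20 | P5 20-21 | P4 21-22 | P1 22-23 | P5 23-24 | P4 24-25 | P1 25-26 | P5 26-29 |
Completion: P0=15  P1=26  P2=9  P3=17  P4=25  P5=29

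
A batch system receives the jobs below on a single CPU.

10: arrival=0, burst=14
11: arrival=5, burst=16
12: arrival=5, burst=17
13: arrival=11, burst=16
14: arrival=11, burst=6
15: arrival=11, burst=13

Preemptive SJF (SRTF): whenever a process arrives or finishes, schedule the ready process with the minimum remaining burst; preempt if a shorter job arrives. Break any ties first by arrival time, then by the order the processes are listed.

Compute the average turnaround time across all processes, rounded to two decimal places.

Gantt: | 10 0-14 | 14 14-20 | 15 20-33 | 11 33-49 | 13 49-65 | 12 65-82 |
Completion: 10=14  11=49  12=82  13=65  14=20  15=33
Turnaround (C−A): 10=14  11=44  12=77  13=54  14=9  15=22
Turnaround times: 10=14, 11=44, 12=77, 13=54, 14=9, 15=22
Average turnaround = (14+44+77+54+9+22) / 6 = 220/6 = 36.67

36.67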